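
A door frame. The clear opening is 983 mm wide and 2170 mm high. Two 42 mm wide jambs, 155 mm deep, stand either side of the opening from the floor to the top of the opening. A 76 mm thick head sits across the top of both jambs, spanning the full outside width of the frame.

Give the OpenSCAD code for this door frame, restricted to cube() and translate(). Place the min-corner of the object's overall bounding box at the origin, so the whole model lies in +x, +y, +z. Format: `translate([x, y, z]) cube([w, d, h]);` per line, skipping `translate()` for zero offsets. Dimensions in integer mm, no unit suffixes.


cube([42, 155, 2170]);
translate([1025, 0, 0]) cube([42, 155, 2170]);
translate([0, 0, 2170]) cube([1067, 155, 76]);


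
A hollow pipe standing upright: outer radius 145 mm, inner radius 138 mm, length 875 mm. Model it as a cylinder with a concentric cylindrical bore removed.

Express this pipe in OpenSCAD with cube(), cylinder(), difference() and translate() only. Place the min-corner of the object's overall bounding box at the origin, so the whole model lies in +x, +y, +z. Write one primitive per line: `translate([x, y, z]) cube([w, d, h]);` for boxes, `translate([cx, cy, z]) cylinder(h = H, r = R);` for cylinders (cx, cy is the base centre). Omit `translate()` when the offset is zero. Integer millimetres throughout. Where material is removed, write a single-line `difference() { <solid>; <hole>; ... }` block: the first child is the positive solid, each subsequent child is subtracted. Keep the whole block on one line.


difference() { translate([145, 145, 0]) cylinder(h = 875, r = 145); translate([145, 145, 0]) cylinder(h = 875, r = 138); }


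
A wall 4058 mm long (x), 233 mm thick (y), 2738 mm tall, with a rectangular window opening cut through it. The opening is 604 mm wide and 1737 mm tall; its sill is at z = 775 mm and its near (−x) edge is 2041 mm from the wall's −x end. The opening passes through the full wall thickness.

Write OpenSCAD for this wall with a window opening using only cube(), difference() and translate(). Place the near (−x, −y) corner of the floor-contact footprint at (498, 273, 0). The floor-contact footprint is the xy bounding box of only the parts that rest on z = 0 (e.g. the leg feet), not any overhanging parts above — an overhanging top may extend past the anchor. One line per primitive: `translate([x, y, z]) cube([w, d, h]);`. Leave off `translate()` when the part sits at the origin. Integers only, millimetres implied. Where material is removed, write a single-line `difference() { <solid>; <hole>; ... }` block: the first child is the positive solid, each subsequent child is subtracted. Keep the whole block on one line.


difference() { translate([498, 273, 0]) cube([4058, 233, 2738]); translate([2539, 273, 775]) cube([604, 233, 1737]); }


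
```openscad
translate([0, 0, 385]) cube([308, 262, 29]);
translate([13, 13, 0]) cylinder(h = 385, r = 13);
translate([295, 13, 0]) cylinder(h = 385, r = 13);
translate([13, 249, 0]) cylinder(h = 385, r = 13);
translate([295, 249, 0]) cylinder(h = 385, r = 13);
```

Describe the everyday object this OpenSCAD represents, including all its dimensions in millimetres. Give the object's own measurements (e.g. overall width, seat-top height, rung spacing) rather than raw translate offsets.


A simple wooden stool: a rectangular seat 308 mm (x) by 262 mm (y), 29 mm thick, top face at z = 414 mm, on four round legs, each 26 mm in diameter. The legs rest on z = 0, each leg's axis is inset half a diameter from the nearest pair of seat edges (so the leg's bounding box is flush with the corner).


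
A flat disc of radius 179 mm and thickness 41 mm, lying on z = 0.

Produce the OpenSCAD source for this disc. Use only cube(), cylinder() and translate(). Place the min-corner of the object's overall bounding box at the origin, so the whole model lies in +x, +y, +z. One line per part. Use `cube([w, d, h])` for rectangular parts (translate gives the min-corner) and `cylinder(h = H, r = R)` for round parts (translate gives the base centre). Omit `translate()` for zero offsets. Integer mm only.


translate([179, 179, 0]) cylinder(h = 41, r = 179);


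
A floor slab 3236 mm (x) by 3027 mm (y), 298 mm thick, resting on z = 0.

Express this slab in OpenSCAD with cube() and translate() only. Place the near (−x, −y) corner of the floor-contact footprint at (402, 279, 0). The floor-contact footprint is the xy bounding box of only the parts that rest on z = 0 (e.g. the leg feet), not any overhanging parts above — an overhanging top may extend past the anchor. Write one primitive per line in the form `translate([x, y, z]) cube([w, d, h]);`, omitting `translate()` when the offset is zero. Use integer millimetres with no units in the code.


translate([402, 279, 0]) cube([3236, 3027, 298]);


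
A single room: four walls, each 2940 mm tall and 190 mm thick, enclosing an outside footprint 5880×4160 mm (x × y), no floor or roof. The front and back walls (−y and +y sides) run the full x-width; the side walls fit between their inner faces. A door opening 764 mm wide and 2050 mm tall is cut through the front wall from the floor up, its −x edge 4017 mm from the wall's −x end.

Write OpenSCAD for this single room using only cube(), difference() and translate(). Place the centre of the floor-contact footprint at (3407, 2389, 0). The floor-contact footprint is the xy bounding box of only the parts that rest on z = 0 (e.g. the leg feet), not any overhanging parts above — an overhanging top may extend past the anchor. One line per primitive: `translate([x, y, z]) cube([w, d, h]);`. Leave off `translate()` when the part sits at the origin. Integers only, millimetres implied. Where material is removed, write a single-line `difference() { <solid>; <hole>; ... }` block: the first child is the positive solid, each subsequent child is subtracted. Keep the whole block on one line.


difference() { translate([467, 309, 0]) cube([5880, 190, 2940]); translate([4484, 309, 0]) cube([764, 190, 2050]); }
translate([467, 4279, 0]) cube([5880, 190, 2940]);
translate([467, 499, 0]) cube([190, 3780, 2940]);
translate([6157, 499, 0]) cube([190, 3780, 2940]);


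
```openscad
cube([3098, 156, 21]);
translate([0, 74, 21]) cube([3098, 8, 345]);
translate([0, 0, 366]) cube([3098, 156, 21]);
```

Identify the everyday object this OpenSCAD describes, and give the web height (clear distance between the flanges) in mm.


An I-beam. The web height is 345 mm.

Two wide flanges with a thin centred web — an I-beam. Overall 387 mm minus two 21 mm flanges gives a web of 387 − 2·21 = 345 mm.


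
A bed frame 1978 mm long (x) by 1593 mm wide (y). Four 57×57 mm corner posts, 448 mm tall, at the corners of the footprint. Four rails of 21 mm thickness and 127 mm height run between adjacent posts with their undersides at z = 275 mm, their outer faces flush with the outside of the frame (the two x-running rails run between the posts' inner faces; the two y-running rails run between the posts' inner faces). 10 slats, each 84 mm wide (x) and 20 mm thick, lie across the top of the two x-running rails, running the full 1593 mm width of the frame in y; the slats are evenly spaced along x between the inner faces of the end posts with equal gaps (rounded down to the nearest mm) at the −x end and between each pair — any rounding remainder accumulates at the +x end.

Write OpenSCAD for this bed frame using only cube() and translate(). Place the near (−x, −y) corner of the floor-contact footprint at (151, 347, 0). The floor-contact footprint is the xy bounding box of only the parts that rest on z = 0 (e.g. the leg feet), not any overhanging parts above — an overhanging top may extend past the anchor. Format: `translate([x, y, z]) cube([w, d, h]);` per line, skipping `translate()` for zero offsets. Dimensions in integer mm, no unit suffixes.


translate([151, 347, 0]) cube([57, 57, 448]);
translate([151, 1883, 0]) cube([57, 57, 448]);
translate([2072, 347, 0]) cube([57, 57, 448]);
translate([2072, 1883, 0]) cube([57, 57, 448]);
translate([208, 347, 275]) cube([1864, 21, 127]);
translate([208, 1919, 275]) cube([1864, 21, 127]);
translate([151, 404, 275]) cube([21, 1479, 127]);
translate([2108, 404, 275]) cube([21, 1479, 127]);
translate([301, 347, 402]) cube([84, 1593, 20]);
translate([478, 347, 402]) cube([84, 1593, 20]);
translate([655, 347, 402]) cube([84, 1593, 20]);
translate([832, 347, 402]) cube([84, 1593, 20]);
translate([1009, 347, 402]) cube([84, 1593, 20]);
translate([1186, 347, 402]) cube([84, 1593, 20]);
translate([1363, 347, 402]) cube([84, 1593, 20]);
translate([1540, 347, 402]) cube([84, 1593, 20]);
translate([1717, 347, 402]) cube([84, 1593, 20]);
translate([1894, 347, 402]) cube([84, 1593, 20]);


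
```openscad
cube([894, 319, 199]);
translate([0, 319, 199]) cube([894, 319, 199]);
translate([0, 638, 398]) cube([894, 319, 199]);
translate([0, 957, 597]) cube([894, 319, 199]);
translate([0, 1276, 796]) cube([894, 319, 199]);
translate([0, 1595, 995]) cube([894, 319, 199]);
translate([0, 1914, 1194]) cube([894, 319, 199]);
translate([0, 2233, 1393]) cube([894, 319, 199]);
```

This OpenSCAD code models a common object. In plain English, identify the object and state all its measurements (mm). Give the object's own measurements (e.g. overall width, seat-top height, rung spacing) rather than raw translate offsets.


A straight staircase of 8 solid steps. Each step is 894 mm wide (x), 319 mm deep (y, the going) and 199 mm tall (the rise). The first step rests on the floor; each subsequent step sits one going further in +y and one rise higher in +z, directly behind and above the previous step with no overlap.


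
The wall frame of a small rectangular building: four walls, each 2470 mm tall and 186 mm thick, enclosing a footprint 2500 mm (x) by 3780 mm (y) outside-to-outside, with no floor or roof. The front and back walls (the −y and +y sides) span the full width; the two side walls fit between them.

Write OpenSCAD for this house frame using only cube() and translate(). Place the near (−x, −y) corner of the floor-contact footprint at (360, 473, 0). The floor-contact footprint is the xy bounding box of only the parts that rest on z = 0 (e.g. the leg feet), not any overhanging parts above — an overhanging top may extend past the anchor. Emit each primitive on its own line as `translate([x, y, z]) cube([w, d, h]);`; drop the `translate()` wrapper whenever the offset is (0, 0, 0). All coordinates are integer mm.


translate([360, 473, 0]) cube([2500, 186, 2470]);
translate([360, 4067, 0]) cube([2500, 186, 2470]);
translate([360, 659, 0]) cube([186, 3408, 2470]);
translate([2674, 659, 0]) cube([186, 3408, 2470]);


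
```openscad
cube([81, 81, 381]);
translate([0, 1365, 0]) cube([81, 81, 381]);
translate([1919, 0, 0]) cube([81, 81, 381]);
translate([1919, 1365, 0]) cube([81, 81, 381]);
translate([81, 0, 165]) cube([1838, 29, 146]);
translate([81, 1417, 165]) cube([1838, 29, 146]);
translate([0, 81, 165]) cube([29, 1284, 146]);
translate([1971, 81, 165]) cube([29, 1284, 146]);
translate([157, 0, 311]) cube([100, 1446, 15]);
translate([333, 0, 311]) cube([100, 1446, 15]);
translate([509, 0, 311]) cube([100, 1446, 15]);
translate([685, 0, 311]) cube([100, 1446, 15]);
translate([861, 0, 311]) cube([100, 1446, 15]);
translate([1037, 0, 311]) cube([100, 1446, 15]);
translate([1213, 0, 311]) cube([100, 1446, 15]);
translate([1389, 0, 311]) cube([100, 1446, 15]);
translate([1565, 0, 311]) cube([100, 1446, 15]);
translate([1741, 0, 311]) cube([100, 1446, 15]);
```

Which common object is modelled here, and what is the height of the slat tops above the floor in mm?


A bed frame. The slat-top height is 326 mm.

Four posts, four rails, and a row of slats — a bed frame. Slats sit on the rails at z = 165 + 146 = 311; with slat thickness 15, the top is 326 mm.


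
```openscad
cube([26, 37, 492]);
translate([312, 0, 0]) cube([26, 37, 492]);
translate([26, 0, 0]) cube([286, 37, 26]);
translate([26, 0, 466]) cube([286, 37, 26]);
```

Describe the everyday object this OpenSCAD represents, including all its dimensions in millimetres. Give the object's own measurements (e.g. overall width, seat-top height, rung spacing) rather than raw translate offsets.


A rectangular picture frame lying in the x–z plane (depth along y). The opening is 286 mm wide (x) by 440 mm tall (z), surrounded by a border 26 mm wide on all four sides. The frame is 37 mm deep and is made of two full-height vertical stiles with two horizontal rails fitted between them.


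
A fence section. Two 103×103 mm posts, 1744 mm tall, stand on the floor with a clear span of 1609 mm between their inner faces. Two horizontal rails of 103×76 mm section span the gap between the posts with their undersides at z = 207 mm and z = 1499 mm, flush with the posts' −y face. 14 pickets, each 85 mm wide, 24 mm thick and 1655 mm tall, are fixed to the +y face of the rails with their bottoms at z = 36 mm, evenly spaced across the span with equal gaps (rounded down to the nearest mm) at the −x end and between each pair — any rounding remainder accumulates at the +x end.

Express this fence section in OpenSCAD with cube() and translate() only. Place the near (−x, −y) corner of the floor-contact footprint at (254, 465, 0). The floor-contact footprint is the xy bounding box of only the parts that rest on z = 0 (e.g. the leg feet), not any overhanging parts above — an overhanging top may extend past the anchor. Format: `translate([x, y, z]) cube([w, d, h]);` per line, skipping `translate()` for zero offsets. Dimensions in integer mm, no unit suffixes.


translate([254, 465, 0]) cube([103, 103, 1744]);
translate([1966, 465, 0]) cube([103, 103, 1744]);
translate([357, 465, 207]) cube([1609, 103, 76]);
translate([357, 465, 1499]) cube([1609, 103, 76]);
translate([384, 568, 36]) cube([85, 24, 1655]);
translate([496, 568, 36]) cube([85, 24, 1655]);
translate([608, 568, 36]) cube([85, 24, 1655]);
translate([720, 568, 36]) cube([85, 24, 1655]);
translate([832, 568, 36]) cube([85, 24, 1655]);
translate([944, 568, 36]) cube([85, 24, 1655]);
translate([1056, 568, 36]) cube([85, 24, 1655]);
translate([1168, 568, 36]) cube([85, 24, 1655]);
translate([1280, 568, 36]) cube([85, 24, 1655]);
translate([1392, 568, 36]) cube([85, 24, 1655]);
translate([1504, 568, 36]) cube([85, 24, 1655]);
translate([1616, 568, 36]) cube([85, 24, 1655]);
translate([1728, 568, 36]) cube([85, 24, 1655]);
translate([1840, 568, 36]) cube([85, 24, 1655]);


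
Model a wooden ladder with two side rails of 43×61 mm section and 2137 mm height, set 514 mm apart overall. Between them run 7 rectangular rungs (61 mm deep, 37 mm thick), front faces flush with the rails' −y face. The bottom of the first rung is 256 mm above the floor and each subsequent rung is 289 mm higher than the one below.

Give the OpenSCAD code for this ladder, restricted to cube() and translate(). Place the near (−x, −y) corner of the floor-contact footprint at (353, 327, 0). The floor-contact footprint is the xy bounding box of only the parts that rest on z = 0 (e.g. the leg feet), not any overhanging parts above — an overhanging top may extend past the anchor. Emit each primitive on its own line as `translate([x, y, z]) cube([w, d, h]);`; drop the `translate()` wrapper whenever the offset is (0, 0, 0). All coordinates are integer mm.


// rung span = 514 - 2*43 = 428
// rung[k] z = 256 + k*289
translate([353, 327, 0]) cube([43, 61, 2137]);
translate([824, 327, 0]) cube([43, 61, 2137]);
translate([396, 327, 256]) cube([428, 61, 37]);
translate([396, 327, 545]) cube([428, 61, 37]);
translate([396, 327, 834]) cube([428, 61, 37]);
translate([396, 327, 1123]) cube([428, 61, 37]);
translate([396, 327, 1412]) cube([428, 61, 37]);
translate([396, 327, 1701]) cube([428, 61, 37]);
translate([396, 327, 1990]) cube([428, 61, 37]);


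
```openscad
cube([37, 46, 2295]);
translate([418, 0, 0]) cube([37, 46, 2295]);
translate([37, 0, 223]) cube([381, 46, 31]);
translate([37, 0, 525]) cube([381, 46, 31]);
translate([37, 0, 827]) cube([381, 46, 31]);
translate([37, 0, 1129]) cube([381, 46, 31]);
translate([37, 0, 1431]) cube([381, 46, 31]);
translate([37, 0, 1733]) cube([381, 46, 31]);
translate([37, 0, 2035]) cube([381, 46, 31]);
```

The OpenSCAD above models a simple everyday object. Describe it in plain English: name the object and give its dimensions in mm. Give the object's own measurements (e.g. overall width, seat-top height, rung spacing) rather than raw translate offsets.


A straight ladder. Two 37×46 mm vertical rails, 2295 mm tall, stand 455 mm apart (outside-to-outside) with their front faces coplanar on the −y side. 7 rungs, each 46 mm deep and 31 mm tall, span between the inner faces of the rails, front faces flush with the rails. The lowest rung's underside is at z = 223 mm and rungs are spaced 302 mm apart (underside to underside).


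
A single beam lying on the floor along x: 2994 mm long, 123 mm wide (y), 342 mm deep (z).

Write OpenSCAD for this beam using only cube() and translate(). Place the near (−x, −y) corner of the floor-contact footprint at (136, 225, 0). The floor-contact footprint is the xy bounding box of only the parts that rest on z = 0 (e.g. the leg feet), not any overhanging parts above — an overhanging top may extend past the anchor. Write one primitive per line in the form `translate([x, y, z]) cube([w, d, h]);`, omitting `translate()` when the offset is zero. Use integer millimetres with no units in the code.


translate([136, 225, 0]) cube([2994, 123, 342]);


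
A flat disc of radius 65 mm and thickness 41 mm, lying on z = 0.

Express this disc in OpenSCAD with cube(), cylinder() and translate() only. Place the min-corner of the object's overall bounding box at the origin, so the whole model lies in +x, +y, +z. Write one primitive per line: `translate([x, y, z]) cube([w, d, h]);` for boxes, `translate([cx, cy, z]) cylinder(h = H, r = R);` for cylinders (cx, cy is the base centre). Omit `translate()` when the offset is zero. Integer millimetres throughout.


translate([65, 65, 0]) cylinder(h = 41, r = 65);


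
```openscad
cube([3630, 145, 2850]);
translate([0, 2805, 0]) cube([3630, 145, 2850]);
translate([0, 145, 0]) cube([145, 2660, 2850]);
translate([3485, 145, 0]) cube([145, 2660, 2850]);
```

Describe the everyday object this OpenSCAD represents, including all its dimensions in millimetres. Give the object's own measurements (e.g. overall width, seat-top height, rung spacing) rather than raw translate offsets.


The wall frame of a small rectangular building: four walls, each 2850 mm tall and 145 mm thick, enclosing a footprint 3630 mm (x) by 2950 mm (y) outside-to-outside, with no floor or roof. The front and back walls (the −y and +y sides) span the full width; the two side walls fit between them.


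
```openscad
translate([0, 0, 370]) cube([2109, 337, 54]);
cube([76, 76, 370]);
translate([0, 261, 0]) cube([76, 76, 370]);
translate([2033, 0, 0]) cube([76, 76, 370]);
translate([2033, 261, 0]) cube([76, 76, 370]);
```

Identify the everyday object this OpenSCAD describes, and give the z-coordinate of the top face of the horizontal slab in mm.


A bench. The seat-top height is 424 mm.

A long slab on four corner posts — a bench. The slab sits at z = 370 with thickness 54, so the top is 370 + 54 = 424 mm.


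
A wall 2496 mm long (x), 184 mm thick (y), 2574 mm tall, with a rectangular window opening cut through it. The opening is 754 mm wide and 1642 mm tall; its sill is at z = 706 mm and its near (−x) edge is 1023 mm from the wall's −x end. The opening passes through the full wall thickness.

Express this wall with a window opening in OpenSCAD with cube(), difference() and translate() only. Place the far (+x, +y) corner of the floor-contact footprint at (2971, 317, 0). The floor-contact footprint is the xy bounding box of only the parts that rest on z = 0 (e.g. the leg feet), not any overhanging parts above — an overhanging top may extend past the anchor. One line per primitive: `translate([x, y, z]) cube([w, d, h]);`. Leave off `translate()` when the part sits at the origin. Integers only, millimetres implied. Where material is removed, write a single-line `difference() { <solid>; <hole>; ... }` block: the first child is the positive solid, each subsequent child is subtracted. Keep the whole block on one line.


difference() { translate([475, 133, 0]) cube([2496, 184, 2574]); translate([1498, 133, 706]) cube([754, 184, 1642]); }


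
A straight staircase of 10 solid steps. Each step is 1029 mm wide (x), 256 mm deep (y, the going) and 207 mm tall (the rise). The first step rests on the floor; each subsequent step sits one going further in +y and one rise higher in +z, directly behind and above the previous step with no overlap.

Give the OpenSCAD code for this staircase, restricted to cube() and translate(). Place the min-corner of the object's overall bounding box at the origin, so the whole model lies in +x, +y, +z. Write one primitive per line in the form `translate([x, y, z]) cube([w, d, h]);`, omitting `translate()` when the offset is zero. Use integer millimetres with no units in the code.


cube([1029, 256, 207]);
translate([0, 256, 207]) cube([1029, 256, 207]);
translate([0, 512, 414]) cube([1029, 256, 207]);
translate([0, 768, 621]) cube([1029, 256, 207]);
translate([0, 1024, 828]) cube([1029, 256, 207]);
translate([0, 1280, 1035]) cube([1029, 256, 207]);
translate([0, 1536, 1242]) cube([1029, 256, 207]);
translate([0, 1792, 1449]) cube([1029, 256, 207]);
translate([0, 2048, 1656]) cube([1029, 256, 207]);
translate([0, 2304, 1863]) cube([1029, 256, 207]);


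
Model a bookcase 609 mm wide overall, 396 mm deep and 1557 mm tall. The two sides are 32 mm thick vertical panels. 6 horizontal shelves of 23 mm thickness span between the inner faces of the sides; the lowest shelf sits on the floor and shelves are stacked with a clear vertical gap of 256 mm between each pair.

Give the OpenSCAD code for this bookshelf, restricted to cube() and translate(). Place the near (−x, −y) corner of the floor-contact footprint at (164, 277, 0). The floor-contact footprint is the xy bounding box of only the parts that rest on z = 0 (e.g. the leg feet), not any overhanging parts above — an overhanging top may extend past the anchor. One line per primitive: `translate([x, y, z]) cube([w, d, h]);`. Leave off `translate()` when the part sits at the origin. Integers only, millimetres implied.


translate([164, 277, 0]) cube([32, 396, 1557]);
translate([741, 277, 0]) cube([32, 396, 1557]);
translate([196, 277, 0]) cube([545, 396, 23]);
translate([196, 277, 279]) cube([545, 396, 23]);
translate([196, 277, 558]) cube([545, 396, 23]);
translate([196, 277, 837]) cube([545, 396, 23]);
translate([196, 277, 1116]) cube([545, 396, 23]);
translate([196, 277, 1395]) cube([545, 396, 23]);


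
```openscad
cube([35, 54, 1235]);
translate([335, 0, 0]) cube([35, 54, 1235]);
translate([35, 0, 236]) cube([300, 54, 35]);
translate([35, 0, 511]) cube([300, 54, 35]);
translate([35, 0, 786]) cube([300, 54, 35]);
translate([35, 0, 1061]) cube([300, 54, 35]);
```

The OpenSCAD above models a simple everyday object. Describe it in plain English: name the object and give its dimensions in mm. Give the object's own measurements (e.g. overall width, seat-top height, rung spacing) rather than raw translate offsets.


A straight ladder. Two 35×54 mm vertical rails, 1235 mm tall, stand 370 mm apart (outside-to-outside) with their front faces coplanar on the −y side. 4 rungs, each 54 mm deep and 35 mm tall, span between the inner faces of the rails, front faces flush with the rails. The lowest rung's underside is at z = 236 mm and rungs are spaced 275 mm apart (underside to underside).


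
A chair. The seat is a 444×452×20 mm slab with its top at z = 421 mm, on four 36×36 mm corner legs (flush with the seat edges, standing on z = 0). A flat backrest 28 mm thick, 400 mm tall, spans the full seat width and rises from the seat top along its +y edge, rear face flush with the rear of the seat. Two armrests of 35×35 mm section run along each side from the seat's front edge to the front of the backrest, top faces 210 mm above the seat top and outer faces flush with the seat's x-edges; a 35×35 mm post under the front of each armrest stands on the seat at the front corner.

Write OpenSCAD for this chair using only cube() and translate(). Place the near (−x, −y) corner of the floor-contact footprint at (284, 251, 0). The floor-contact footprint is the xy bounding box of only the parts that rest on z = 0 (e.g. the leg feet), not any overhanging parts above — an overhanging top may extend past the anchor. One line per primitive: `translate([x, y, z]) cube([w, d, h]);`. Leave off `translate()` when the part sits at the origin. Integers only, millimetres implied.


// leg_h = 421 - 20 = 401
// arm post h = 210 - 35 = 175
translate([284, 251, 401]) cube([444, 452, 20]);
translate([284, 251, 0]) cube([36, 36, 401]);
translate([692, 251, 0]) cube([36, 36, 401]);
translate([284, 667, 0]) cube([36, 36, 401]);
translate([692, 667, 0]) cube([36, 36, 401]);
translate([284, 675, 421]) cube([444, 28, 400]);
translate([284, 251, 596]) cube([35, 424, 35]);
translate([693, 251, 596]) cube([35, 424, 35]);
translate([284, 251, 421]) cube([35, 35, 175]);
translate([693, 251, 421]) cube([35, 35, 175]);


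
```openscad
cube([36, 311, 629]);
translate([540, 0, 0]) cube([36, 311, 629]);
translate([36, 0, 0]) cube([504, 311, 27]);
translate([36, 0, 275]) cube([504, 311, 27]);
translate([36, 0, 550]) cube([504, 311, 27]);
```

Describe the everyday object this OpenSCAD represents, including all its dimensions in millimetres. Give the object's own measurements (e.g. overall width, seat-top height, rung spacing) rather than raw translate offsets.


An open bookshelf. Two side panels, each 36 mm thick, 311 mm deep and 629 mm tall, stand 576 mm apart (outside-to-outside). Between them sit 3 shelves, each 27 mm thick and 311 mm deep, spanning the full gap between the sides. The bottom shelf rests on the floor (its underside at z = 0) and the clear gap between one shelf's top and the next shelf's underside is 248 mm.


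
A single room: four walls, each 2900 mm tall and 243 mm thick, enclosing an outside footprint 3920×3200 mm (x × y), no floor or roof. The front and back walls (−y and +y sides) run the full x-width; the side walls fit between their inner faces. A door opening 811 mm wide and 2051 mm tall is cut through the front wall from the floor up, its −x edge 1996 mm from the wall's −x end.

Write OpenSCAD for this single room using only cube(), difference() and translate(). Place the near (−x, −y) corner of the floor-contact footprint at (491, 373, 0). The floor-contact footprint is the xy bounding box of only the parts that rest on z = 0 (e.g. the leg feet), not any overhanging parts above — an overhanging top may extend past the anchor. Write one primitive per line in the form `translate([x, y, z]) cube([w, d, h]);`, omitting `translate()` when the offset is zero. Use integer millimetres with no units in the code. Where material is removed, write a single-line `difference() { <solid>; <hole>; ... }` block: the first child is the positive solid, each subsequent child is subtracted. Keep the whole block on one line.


difference() { translate([491, 373, 0]) cube([3920, 243, 2900]); translate([2487, 373, 0]) cube([811, 243, 2051]); }
translate([491, 3330, 0]) cube([3920, 243, 2900]);
translate([491, 616, 0]) cube([243, 2714, 2900]);
translate([4168, 616, 0]) cube([243, 2714, 2900]);


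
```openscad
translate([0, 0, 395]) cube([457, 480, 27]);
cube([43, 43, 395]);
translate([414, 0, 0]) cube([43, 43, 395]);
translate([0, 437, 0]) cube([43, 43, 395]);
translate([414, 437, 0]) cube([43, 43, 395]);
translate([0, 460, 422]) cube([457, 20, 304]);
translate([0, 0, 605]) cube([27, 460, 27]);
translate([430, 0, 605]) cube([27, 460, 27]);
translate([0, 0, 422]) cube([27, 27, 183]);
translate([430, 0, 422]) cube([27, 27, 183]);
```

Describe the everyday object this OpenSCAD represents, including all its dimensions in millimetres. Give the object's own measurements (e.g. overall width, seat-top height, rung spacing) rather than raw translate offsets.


A chair. The seat is a 457×480×27 mm slab with its top at z = 422 mm, on four 43×43 mm corner legs (flush with the seat edges, standing on z = 0). A flat backrest 20 mm thick, 304 mm tall, spans the full seat width and rises from the seat top along its +y edge, rear face flush with the rear of the seat. Two armrests of 27×27 mm section run along each side from the seat's front edge to the front of the backrest, top faces 210 mm above the seat top and outer faces flush with the seat's x-edges; a 27×27 mm post under the front of each armrest stands on the seat at the front corner.


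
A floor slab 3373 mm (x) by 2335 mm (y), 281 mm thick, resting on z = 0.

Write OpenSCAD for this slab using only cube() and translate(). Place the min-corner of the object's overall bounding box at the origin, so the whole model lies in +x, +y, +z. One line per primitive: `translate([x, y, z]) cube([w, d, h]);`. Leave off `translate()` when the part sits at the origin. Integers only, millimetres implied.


cube([3373, 2335, 281]);


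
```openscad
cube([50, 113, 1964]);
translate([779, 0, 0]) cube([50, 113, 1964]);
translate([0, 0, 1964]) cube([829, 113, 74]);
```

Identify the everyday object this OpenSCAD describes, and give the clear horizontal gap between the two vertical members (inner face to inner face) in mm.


A door frame. The clear opening width is 729 mm.

Two 1964 mm tall posts with a header on top — a door frame. The left jamb is 50 mm wide at x = 0; the right jamb starts at x = 779. The clear opening is 779 − 50 = 729 mm.


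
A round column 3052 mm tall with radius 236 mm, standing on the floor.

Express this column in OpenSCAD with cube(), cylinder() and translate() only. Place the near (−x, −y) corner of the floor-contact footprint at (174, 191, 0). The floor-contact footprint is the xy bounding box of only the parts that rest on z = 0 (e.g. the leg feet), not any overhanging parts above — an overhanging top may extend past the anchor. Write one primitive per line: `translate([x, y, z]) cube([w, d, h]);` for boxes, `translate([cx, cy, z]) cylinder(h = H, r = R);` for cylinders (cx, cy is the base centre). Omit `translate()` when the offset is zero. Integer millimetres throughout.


translate([410, 427, 0]) cylinder(h = 3052, r = 236);


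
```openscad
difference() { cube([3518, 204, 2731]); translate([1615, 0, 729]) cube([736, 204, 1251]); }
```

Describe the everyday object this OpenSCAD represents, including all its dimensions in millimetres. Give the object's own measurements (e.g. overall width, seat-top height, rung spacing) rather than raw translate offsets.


A wall 3518 mm long (x), 204 mm thick (y), 2731 mm tall, with a rectangular window opening cut through it. The opening is 736 mm wide and 1251 mm tall; its sill is at z = 729 mm and its near (−x) edge is 1615 mm from the wall's −x end. The opening passes through the full wall thickness.


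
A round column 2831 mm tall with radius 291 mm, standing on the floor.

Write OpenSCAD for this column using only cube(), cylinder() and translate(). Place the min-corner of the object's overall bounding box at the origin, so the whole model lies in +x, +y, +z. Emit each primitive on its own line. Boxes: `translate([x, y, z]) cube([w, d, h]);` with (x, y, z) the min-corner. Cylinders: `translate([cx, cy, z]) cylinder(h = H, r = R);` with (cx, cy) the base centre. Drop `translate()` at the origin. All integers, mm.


translate([291, 291, 0]) cylinder(h = 2831, r = 291);


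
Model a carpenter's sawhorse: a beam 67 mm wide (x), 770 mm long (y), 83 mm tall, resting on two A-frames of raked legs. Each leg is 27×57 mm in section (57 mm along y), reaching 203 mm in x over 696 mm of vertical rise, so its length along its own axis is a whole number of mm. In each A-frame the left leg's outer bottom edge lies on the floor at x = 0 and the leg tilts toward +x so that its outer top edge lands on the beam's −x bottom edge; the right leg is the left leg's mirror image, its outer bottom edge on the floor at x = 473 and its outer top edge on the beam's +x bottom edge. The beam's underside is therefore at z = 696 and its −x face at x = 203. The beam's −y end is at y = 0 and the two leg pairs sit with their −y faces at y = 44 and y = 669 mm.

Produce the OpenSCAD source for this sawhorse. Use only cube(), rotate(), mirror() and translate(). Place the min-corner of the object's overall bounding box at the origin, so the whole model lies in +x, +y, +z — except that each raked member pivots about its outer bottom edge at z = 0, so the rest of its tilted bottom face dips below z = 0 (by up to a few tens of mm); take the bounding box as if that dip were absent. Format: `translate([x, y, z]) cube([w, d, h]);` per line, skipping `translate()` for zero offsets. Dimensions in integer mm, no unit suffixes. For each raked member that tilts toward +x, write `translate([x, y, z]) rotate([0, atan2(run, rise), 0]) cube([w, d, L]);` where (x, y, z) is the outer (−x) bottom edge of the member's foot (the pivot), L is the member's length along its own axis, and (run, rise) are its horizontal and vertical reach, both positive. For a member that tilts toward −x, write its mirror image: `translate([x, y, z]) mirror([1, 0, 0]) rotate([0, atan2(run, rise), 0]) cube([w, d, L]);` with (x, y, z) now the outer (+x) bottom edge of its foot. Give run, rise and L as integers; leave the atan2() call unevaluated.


translate([203, 0, 696]) cube([67, 770, 83]);
translate([0, 44, 0]) rotate([0, atan2(203, 696), 0]) cube([27, 57, 725]);
translate([473, 44, 0]) mirror([1, 0, 0]) rotate([0, atan2(203, 696), 0]) cube([27, 57, 725]);
translate([0, 669, 0]) rotate([0, atan2(203, 696), 0]) cube([27, 57, 725]);
translate([473, 669, 0]) mirror([1, 0, 0]) rotate([0, atan2(203, 696), 0]) cube([27, 57, 725]);


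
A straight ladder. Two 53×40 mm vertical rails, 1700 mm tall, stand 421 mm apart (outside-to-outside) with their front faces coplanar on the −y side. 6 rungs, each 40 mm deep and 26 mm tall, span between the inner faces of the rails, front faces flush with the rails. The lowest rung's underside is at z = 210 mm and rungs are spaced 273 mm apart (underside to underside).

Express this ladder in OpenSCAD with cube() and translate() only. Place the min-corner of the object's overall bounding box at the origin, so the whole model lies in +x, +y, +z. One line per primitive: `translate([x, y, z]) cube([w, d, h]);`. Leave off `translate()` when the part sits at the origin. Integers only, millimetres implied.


cube([53, 40, 1700]);
translate([368, 0, 0]) cube([53, 40, 1700]);
translate([53, 0, 210]) cube([315, 40, 26]);
translate([53, 0, 483]) cube([315, 40, 26]);
translate([53, 0, 756]) cube([315, 40, 26]);
translate([53, 0, 1029]) cube([315, 40, 26]);
translate([53, 0, 1302]) cube([315, 40, 26]);
translate([53, 0, 1575]) cube([315, 40, 26]);


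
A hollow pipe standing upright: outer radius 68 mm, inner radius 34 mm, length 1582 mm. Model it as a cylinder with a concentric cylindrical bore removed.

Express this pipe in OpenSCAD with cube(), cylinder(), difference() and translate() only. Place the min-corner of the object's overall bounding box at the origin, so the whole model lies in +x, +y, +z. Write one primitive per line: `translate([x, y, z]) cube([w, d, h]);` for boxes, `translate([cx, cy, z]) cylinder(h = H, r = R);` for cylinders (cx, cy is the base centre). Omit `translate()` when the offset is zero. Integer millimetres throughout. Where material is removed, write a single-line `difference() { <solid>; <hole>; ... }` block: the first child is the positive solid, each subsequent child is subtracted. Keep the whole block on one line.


difference() { translate([68, 68, 0]) cylinder(h = 1582, r = 68); translate([68, 68, 0]) cylinder(h = 1582, r = 34); }


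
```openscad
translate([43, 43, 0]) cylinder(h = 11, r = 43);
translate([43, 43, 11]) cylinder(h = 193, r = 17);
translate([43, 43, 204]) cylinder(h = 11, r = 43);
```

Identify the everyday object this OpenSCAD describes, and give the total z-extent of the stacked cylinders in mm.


A spool. The overall height is 215 mm.

Three coaxial cylinders, large–small–large — a spool. Two 11 mm flanges and a 193 mm core give 11 + 193 + 11 = 215 mm.


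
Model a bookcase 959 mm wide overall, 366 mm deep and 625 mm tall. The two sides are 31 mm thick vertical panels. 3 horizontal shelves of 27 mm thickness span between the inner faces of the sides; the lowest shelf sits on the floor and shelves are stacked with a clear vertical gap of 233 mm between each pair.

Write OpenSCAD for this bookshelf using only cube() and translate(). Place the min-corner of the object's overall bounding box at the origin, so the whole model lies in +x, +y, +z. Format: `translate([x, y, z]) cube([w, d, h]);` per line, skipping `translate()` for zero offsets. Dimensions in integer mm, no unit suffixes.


cube([31, 366, 625]);
translate([928, 0, 0]) cube([31, 366, 625]);
translate([31, 0, 0]) cube([897, 366, 27]);
translate([31, 0, 260]) cube([897, 366, 27]);
translate([31, 0, 520]) cube([897, 366, 27]);


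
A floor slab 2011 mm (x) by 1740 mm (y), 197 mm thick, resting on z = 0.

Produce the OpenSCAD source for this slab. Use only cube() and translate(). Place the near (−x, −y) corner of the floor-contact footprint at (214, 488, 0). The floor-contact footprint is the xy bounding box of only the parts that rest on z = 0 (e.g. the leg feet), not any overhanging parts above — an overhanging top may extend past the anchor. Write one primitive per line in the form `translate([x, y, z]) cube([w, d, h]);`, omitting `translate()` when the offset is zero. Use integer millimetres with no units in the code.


translate([214, 488, 0]) cube([2011, 1740, 197]);


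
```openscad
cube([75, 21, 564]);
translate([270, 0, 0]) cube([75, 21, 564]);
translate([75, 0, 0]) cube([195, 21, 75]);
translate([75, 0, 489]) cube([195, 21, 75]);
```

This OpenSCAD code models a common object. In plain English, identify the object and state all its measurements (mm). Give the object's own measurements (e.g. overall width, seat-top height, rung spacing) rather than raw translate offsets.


A rectangular picture frame lying in the x–z plane (depth along y). The opening is 195 mm wide (x) by 414 mm tall (z), surrounded by a border 75 mm wide on all four sides. The frame is 21 mm deep and is made of two full-height vertical stiles with two horizontal rails fitted between them.


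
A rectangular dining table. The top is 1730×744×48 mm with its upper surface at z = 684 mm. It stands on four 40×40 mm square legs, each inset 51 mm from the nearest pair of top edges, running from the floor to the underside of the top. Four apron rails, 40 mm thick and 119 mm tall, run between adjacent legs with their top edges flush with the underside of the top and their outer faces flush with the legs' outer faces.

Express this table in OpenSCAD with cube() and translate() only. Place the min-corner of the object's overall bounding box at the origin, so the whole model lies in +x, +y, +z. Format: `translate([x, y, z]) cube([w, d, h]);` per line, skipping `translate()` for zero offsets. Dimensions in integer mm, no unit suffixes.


translate([0, 0, 636]) cube([1730, 744, 48]);
translate([51, 51, 0]) cube([40, 40, 636]);
translate([1639, 51, 0]) cube([40, 40, 636]);
translate([51, 653, 0]) cube([40, 40, 636]);
translate([1639, 653, 0]) cube([40, 40, 636]);
translate([91, 51, 517]) cube([1548, 40, 119]);
translate([91, 653, 517]) cube([1548, 40, 119]);
translate([51, 91, 517]) cube([40, 562, 119]);
translate([1639, 91, 517]) cube([40, 562, 119]);


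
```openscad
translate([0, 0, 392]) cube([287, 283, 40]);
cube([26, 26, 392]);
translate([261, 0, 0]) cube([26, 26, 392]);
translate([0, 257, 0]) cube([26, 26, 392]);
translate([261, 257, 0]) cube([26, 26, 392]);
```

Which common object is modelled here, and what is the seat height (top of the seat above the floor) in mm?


A stool. The seat height is 432 mm.

A 287×283×40 slab at z = 392 on four corner posts — a stool. The seat top is 392 + 40 = 432 mm.
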